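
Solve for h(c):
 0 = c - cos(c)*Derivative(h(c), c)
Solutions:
 h(c) = C1 + Integral(c/cos(c), c)


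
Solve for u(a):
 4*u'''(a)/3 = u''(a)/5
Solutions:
 u(a) = C1 + C2*a + C3*exp(3*a/20)


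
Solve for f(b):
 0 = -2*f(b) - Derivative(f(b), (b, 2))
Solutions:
 f(b) = C1*sin(sqrt(2)*b) + C2*cos(sqrt(2)*b)


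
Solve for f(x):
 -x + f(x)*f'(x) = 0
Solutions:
 f(x) = -sqrt(C1 + x^2)
 f(x) = sqrt(C1 + x^2)


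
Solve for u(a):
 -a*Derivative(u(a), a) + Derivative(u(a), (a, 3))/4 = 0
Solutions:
 u(a) = C1 + Integral(C2*airyai(2^(2/3)*a) + C3*airybi(2^(2/3)*a), a)


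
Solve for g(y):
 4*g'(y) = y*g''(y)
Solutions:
 g(y) = C1 + C2*y^5


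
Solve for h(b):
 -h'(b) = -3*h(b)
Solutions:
 h(b) = C1*exp(3*b)


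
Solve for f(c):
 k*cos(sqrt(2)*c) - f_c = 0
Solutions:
 f(c) = C1 + sqrt(2)*k*sin(sqrt(2)*c)/2


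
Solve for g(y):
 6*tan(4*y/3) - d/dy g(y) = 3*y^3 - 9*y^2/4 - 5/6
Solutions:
 g(y) = C1 - 3*y^4/4 + 3*y^3/4 + 5*y/6 - 9*log(cos(4*y/3))/2


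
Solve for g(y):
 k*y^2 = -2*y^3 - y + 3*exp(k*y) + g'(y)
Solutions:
 g(y) = C1 + k*y^3/3 + y^4/2 + y^2/2 - 3*exp(k*y)/k


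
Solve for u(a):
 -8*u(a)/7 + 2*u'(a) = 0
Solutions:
 u(a) = C1*exp(4*a/7)


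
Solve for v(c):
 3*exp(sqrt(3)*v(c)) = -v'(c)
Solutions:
 v(c) = sqrt(3)*(2*log(1/(C1 + 3*c)) - log(3))/6


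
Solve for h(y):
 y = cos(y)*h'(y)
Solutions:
 h(y) = C1 + Integral(y/cos(y), y)


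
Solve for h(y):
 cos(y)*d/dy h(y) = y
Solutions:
 h(y) = C1 + Integral(y/cos(y), y)


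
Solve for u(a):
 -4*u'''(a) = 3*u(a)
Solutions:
 u(a) = C3*exp(-6^(1/3)*a/2) + (C1*sin(2^(1/3)*3^(5/6)*a/4) + C2*cos(2^(1/3)*3^(5/6)*a/4))*exp(6^(1/3)*a/4)


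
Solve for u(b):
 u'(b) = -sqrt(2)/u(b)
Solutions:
 u(b) = -sqrt(C1 - 2*sqrt(2)*b)
 u(b) = sqrt(C1 - 2*sqrt(2)*b)


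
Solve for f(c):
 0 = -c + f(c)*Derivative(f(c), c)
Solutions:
 f(c) = -sqrt(C1 + c^2)
 f(c) = sqrt(C1 + c^2)


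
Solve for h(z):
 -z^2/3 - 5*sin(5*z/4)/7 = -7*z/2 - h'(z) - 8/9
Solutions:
 h(z) = C1 + z^3/9 - 7*z^2/4 - 8*z/9 - 4*cos(5*z/4)/7


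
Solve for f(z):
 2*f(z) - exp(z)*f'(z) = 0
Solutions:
 f(z) = C1*exp(-2*exp(-z))


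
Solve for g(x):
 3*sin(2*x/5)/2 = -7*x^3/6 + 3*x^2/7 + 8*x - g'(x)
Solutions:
 g(x) = C1 - 7*x^4/24 + x^3/7 + 4*x^2 + 15*cos(2*x/5)/4


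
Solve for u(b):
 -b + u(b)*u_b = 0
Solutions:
 u(b) = -sqrt(C1 + b^2)
 u(b) = sqrt(C1 + b^2)


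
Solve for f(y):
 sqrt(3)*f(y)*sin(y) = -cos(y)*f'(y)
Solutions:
 f(y) = C1*cos(y)^(sqrt(3))


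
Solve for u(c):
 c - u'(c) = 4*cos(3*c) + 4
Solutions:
 u(c) = C1 + c^2/2 - 4*c - 4*sin(3*c)/3


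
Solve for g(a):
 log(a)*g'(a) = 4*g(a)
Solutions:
 g(a) = C1*exp(4*li(a))


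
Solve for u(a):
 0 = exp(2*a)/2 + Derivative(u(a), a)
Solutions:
 u(a) = C1 - exp(2*a)/4


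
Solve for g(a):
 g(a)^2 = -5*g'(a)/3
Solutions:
 g(a) = 5/(C1 + 3*a)


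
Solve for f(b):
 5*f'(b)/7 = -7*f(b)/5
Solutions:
 f(b) = C1*exp(-49*b/25)


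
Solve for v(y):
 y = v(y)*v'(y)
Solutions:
 v(y) = -sqrt(C1 + y^2)
 v(y) = sqrt(C1 + y^2)


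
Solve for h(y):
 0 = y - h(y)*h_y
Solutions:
 h(y) = -sqrt(C1 + y^2)
 h(y) = sqrt(C1 + y^2)


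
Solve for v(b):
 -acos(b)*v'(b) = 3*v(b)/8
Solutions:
 v(b) = C1*exp(-3*Integral(1/acos(b), b)/8)


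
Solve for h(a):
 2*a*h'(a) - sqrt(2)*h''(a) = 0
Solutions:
 h(a) = C1 + C2*erfi(2^(3/4)*a/2)


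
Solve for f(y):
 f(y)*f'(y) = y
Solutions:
 f(y) = -sqrt(C1 + y^2)
 f(y) = sqrt(C1 + y^2)


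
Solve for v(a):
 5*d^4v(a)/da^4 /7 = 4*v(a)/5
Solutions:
 v(a) = C1*exp(-sqrt(10)*7^(1/4)*a/5) + C2*exp(sqrt(10)*7^(1/4)*a/5) + C3*sin(sqrt(10)*7^(1/4)*a/5) + C4*cos(sqrt(10)*7^(1/4)*a/5)


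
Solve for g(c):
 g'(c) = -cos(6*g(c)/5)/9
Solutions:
 c/9 - 5*log(sin(6*g(c)/5) - 1)/12 + 5*log(sin(6*g(c)/5) + 1)/12 = C1


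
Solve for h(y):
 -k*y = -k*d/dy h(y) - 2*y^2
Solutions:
 h(y) = C1 + y^2/2 - 2*y^3/(3*k)


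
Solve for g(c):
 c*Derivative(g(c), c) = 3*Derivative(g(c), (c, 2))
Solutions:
 g(c) = C1 + C2*erfi(sqrt(6)*c/6)


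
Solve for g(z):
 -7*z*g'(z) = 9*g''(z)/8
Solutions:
 g(z) = C1 + C2*erf(2*sqrt(7)*z/3)


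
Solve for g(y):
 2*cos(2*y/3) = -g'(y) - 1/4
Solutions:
 g(y) = C1 - y/4 - 6*sin(y/3)*cos(y/3)


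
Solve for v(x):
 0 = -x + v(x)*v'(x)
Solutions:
 v(x) = -sqrt(C1 + x^2)
 v(x) = sqrt(C1 + x^2)


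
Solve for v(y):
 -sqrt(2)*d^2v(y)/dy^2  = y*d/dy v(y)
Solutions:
 v(y) = C1 + C2*erf(2^(1/4)*y/2)


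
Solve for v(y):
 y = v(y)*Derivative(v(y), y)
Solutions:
 v(y) = -sqrt(C1 + y^2)
 v(y) = sqrt(C1 + y^2)


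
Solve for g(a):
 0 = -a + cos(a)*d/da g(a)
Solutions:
 g(a) = C1 + Integral(a/cos(a), a)


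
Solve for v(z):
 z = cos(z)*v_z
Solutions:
 v(z) = C1 + Integral(z/cos(z), z)


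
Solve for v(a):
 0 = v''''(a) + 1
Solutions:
 v(a) = C1 + C2*a + C3*a^2 + C4*a^3 - a^4/24


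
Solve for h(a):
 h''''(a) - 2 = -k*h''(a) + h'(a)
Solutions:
 h(a) = C1 + C2*exp(a*(-2*18^(1/3)*k/(sqrt(3)*sqrt(4*k^3 + 27) + 9)^(1/3) + 12^(1/3)*(sqrt(3)*sqrt(4*k^3 + 27) + 9)^(1/3))/6) + C3*exp(a*(-4*k/((-12^(1/3) + 2^(2/3)*3^(5/6)*I)*(sqrt(3)*sqrt(4*k^3 + 27) + 9)^(1/3)) - 12^(1/3)*(sqrt(3)*sqrt(4*k^3 + 27) + 9)^(1/3)/12 + 2^(2/3)*3^(5/6)*I*(sqrt(3)*sqrt(4*k^3 + 27) + 9)^(1/3)/12)) + C4*exp(a*(4*k/((12^(1/3) + 2^(2/3)*3^(5/6)*I)*(sqrt(3)*sqrt(4*k^3 + 27) + 9)^(1/3)) - 12^(1/3)*(sqrt(3)*sqrt(4*k^3 + 27) + 9)^(1/3)/12 - 2^(2/3)*3^(5/6)*I*(sqrt(3)*sqrt(4*k^3 + 27) + 9)^(1/3)/12)) - 2*a


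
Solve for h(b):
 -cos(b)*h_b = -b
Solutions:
 h(b) = C1 + Integral(b/cos(b), b)


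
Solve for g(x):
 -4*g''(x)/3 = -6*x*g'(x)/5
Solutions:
 g(x) = C1 + C2*erfi(3*sqrt(5)*x/10)


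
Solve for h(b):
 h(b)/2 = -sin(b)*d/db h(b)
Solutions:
 h(b) = C1*(cos(b) + 1)^(1/4)/(cos(b) - 1)^(1/4)


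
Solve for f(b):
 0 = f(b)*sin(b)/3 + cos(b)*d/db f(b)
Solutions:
 f(b) = C1*cos(b)^(1/3)


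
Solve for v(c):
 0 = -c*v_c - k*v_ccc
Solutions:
 v(c) = C1 + Integral(C2*airyai(c*(-1/k)^(1/3)) + C3*airybi(c*(-1/k)^(1/3)), c)


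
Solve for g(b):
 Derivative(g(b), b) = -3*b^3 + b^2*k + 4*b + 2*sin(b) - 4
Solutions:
 g(b) = C1 - 3*b^4/4 + b^3*k/3 + 2*b^2 - 4*b - 2*cos(b)


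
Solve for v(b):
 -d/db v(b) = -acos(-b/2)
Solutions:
 v(b) = C1 + b*acos(-b/2) + sqrt(4 - b^2)


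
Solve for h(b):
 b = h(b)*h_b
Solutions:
 h(b) = -sqrt(C1 + b^2)
 h(b) = sqrt(C1 + b^2)


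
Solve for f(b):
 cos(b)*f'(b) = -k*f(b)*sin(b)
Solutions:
 f(b) = C1*exp(k*log(cos(b)))


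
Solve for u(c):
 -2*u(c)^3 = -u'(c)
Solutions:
 u(c) = -sqrt(2)*sqrt(-1/(C1 + 2*c))/2
 u(c) = sqrt(2)*sqrt(-1/(C1 + 2*c))/2


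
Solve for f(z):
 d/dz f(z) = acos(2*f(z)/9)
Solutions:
 Integral(1/acos(2*_y/9), (_y, f(z))) = C1 + z


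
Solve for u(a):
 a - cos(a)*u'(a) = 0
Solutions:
 u(a) = C1 + Integral(a/cos(a), a)


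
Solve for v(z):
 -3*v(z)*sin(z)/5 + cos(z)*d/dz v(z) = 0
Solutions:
 v(z) = C1/cos(z)^(3/5)


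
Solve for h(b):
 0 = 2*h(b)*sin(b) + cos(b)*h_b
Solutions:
 h(b) = C1*cos(b)^2


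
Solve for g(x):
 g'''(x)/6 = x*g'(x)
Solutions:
 g(x) = C1 + Integral(C2*airyai(6^(1/3)*x) + C3*airybi(6^(1/3)*x), x)


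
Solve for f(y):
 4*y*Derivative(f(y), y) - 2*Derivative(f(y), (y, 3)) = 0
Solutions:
 f(y) = C1 + Integral(C2*airyai(2^(1/3)*y) + C3*airybi(2^(1/3)*y), y)


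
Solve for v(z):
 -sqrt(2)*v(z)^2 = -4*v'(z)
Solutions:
 v(z) = -4/(C1 + sqrt(2)*z)


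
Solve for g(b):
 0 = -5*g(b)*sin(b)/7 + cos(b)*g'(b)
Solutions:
 g(b) = C1/cos(b)^(5/7)


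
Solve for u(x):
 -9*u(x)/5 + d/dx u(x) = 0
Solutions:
 u(x) = C1*exp(9*x/5)


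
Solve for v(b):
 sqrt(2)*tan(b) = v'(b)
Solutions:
 v(b) = C1 - sqrt(2)*log(cos(b))


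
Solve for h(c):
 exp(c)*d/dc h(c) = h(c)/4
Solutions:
 h(c) = C1*exp(-exp(-c)/4)


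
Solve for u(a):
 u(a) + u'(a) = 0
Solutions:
 u(a) = C1*exp(-a)


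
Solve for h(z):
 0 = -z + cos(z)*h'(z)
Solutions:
 h(z) = C1 + Integral(z/cos(z), z)


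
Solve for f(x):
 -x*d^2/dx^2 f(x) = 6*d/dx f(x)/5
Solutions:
 f(x) = C1 + C2/x^(1/5)


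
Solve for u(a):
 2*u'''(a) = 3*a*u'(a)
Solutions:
 u(a) = C1 + Integral(C2*airyai(2^(2/3)*3^(1/3)*a/2) + C3*airybi(2^(2/3)*3^(1/3)*a/2), a)


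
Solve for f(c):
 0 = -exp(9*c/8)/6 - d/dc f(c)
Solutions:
 f(c) = C1 - 4*exp(9*c/8)/27


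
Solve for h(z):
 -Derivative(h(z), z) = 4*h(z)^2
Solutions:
 h(z) = 1/(C1 + 4*z)


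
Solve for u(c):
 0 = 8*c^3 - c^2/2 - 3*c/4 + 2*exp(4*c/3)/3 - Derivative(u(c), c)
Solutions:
 u(c) = C1 + 2*c^4 - c^3/6 - 3*c^2/8 + exp(4*c/3)/2


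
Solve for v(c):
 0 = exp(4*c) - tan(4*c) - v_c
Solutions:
 v(c) = C1 + exp(4*c)/4 + log(cos(4*c))/4


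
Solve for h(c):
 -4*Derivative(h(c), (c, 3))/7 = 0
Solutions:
 h(c) = C1 + C2*c + C3*c^2


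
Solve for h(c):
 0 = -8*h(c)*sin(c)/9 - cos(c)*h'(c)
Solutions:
 h(c) = C1*cos(c)^(8/9)


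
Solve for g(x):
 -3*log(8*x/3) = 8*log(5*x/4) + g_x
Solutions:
 g(x) = C1 - 11*x*log(x) + x*log(3456/390625) + 11*x


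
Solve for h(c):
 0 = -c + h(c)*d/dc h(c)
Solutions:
 h(c) = -sqrt(C1 + c^2)
 h(c) = sqrt(C1 + c^2)


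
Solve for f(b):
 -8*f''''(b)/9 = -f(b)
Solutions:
 f(b) = C1*exp(-2^(1/4)*sqrt(3)*b/2) + C2*exp(2^(1/4)*sqrt(3)*b/2) + C3*sin(2^(1/4)*sqrt(3)*b/2) + C4*cos(2^(1/4)*sqrt(3)*b/2)


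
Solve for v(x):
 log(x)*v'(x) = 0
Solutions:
 v(x) = C1


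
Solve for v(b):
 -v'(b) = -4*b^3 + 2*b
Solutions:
 v(b) = C1 + b^4 - b^2


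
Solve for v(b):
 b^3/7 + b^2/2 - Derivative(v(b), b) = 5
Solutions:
 v(b) = C1 + b^4/28 + b^3/6 - 5*b


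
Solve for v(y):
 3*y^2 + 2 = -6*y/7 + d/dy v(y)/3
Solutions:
 v(y) = C1 + 3*y^3 + 9*y^2/7 + 6*y


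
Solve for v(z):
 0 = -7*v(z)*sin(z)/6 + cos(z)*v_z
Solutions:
 v(z) = C1/cos(z)^(7/6)


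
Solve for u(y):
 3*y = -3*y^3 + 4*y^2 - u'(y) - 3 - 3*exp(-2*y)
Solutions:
 u(y) = C1 - 3*y^4/4 + 4*y^3/3 - 3*y^2/2 - 3*y + 3*exp(-2*y)/2


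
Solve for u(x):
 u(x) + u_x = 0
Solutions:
 u(x) = C1*exp(-x)


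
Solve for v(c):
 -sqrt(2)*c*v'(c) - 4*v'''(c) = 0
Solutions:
 v(c) = C1 + Integral(C2*airyai(-sqrt(2)*c/2) + C3*airybi(-sqrt(2)*c/2), c)


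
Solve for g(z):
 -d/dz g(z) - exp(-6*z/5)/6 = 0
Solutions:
 g(z) = C1 + 5*exp(-6*z/5)/36


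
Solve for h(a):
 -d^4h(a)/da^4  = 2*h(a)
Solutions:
 h(a) = (C1*sin(2^(3/4)*a/2) + C2*cos(2^(3/4)*a/2))*exp(-2^(3/4)*a/2) + (C3*sin(2^(3/4)*a/2) + C4*cos(2^(3/4)*a/2))*exp(2^(3/4)*a/2)


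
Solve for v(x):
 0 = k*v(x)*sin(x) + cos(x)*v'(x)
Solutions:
 v(x) = C1*exp(k*log(cos(x)))


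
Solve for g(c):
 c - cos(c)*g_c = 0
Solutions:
 g(c) = C1 + Integral(c/cos(c), c)


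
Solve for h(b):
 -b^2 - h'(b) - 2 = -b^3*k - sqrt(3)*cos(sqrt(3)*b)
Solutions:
 h(b) = C1 + b^4*k/4 - b^3/3 - 2*b + sin(sqrt(3)*b)


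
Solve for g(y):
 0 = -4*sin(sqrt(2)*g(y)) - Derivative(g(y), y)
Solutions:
 g(y) = sqrt(2)*(pi - acos((-exp(2*sqrt(2)*C1) - exp(8*sqrt(2)*y))/(exp(2*sqrt(2)*C1) - exp(8*sqrt(2)*y)))/2)
 g(y) = sqrt(2)*acos((-exp(2*sqrt(2)*C1) - exp(8*sqrt(2)*y))/(exp(2*sqrt(2)*C1) - exp(8*sqrt(2)*y)))/2


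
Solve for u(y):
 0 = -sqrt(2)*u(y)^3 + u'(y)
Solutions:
 u(y) = -sqrt(2)*sqrt(-1/(C1 + sqrt(2)*y))/2
 u(y) = sqrt(2)*sqrt(-1/(C1 + sqrt(2)*y))/2


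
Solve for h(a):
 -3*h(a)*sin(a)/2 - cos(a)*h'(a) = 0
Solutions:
 h(a) = C1*cos(a)^(3/2)


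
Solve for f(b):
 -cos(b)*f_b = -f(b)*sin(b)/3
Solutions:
 f(b) = C1/cos(b)^(1/3)


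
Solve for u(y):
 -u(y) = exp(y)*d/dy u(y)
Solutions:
 u(y) = C1*exp(exp(-y))


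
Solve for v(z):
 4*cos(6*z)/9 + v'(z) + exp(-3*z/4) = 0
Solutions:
 v(z) = C1 - 2*sin(6*z)/27 + 4*exp(-3*z/4)/3


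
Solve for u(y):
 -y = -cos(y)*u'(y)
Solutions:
 u(y) = C1 + Integral(y/cos(y), y)


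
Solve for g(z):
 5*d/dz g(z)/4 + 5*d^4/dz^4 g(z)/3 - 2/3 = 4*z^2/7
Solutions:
 g(z) = C1 + C4*exp(-6^(1/3)*z/2) + 16*z^3/105 + 8*z/15 + (C2*sin(2^(1/3)*3^(5/6)*z/4) + C3*cos(2^(1/3)*3^(5/6)*z/4))*exp(6^(1/3)*z/4)


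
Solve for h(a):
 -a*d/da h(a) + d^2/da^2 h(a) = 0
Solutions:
 h(a) = C1 + C2*erfi(sqrt(2)*a/2)


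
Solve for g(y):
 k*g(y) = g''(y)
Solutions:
 g(y) = C1*exp(-sqrt(k)*y) + C2*exp(sqrt(k)*y)


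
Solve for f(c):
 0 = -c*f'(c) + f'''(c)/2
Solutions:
 f(c) = C1 + Integral(C2*airyai(2^(1/3)*c) + C3*airybi(2^(1/3)*c), c)


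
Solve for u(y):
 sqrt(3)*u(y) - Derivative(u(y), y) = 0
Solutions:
 u(y) = C1*exp(sqrt(3)*y)


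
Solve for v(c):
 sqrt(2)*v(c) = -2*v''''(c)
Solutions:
 v(c) = (C1*sin(2^(3/8)*c/2) + C2*cos(2^(3/8)*c/2))*exp(-2^(3/8)*c/2) + (C3*sin(2^(3/8)*c/2) + C4*cos(2^(3/8)*c/2))*exp(2^(3/8)*c/2)


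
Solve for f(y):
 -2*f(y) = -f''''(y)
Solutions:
 f(y) = C1*exp(-2^(1/4)*y) + C2*exp(2^(1/4)*y) + C3*sin(2^(1/4)*y) + C4*cos(2^(1/4)*y)


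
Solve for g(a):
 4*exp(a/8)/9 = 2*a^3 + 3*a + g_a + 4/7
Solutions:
 g(a) = C1 - a^4/2 - 3*a^2/2 - 4*a/7 + 32*exp(a/8)/9


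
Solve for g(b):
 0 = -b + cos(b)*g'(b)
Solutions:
 g(b) = C1 + Integral(b/cos(b), b)


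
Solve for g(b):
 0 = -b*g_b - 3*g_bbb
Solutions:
 g(b) = C1 + Integral(C2*airyai(-3^(2/3)*b/3) + C3*airybi(-3^(2/3)*b/3), b)


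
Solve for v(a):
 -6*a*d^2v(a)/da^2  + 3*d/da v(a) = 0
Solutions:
 v(a) = C1 + C2*a^(3/2)


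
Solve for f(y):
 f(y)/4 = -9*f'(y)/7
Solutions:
 f(y) = C1*exp(-7*y/36)


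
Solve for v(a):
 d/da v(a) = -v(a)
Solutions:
 v(a) = C1*exp(-a)


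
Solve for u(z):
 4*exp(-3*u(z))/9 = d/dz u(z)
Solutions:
 u(z) = log(C1 + 4*z/3)/3
 u(z) = log((-1 - sqrt(3)*I)*(C1 + 4*z/3)^(1/3)/2)
 u(z) = log((-1 + sqrt(3)*I)*(C1 + 4*z/3)^(1/3)/2)


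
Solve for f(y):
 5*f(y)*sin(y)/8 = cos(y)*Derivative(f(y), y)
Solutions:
 f(y) = C1/cos(y)^(5/8)


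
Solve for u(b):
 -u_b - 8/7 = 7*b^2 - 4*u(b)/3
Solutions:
 u(b) = C1*exp(4*b/3) + 21*b^2/4 + 63*b/8 + 1515/224


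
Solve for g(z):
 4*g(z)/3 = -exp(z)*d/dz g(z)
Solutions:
 g(z) = C1*exp(4*exp(-z)/3)


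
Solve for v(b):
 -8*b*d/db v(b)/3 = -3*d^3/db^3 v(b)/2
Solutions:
 v(b) = C1 + Integral(C2*airyai(2*6^(1/3)*b/3) + C3*airybi(2*6^(1/3)*b/3), b)


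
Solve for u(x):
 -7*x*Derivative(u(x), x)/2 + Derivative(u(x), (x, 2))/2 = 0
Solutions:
 u(x) = C1 + C2*erfi(sqrt(14)*x/2)


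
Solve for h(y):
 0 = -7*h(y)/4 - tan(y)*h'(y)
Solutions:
 h(y) = C1/sin(y)^(7/4)


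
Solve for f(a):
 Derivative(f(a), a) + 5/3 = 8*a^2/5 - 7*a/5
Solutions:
 f(a) = C1 + 8*a^3/15 - 7*a^2/10 - 5*a/3


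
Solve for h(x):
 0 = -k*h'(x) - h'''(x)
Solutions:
 h(x) = C1 + C2*exp(-x*sqrt(-k)) + C3*exp(x*sqrt(-k))


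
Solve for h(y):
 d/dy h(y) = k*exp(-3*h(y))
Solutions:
 h(y) = log(C1 + 3*k*y)/3
 h(y) = log((-3^(1/3) - 3^(5/6)*I)*(C1 + k*y)^(1/3)/2)
 h(y) = log((-3^(1/3) + 3^(5/6)*I)*(C1 + k*y)^(1/3)/2)


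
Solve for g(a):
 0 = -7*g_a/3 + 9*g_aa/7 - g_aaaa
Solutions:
 g(a) = C1 + C2*exp(a*(18*294^(1/3)/(sqrt(110845) + 343)^(1/3) + 28^(1/3)*3^(2/3)*(sqrt(110845) + 343)^(1/3))/84)*sin(3^(1/6)*a*(-28^(1/3)*(sqrt(110845) + 343)^(1/3) + 6*3^(2/3)*98^(1/3)/(sqrt(110845) + 343)^(1/3))/28) + C3*exp(a*(18*294^(1/3)/(sqrt(110845) + 343)^(1/3) + 28^(1/3)*3^(2/3)*(sqrt(110845) + 343)^(1/3))/84)*cos(3^(1/6)*a*(-28^(1/3)*(sqrt(110845) + 343)^(1/3) + 6*3^(2/3)*98^(1/3)/(sqrt(110845) + 343)^(1/3))/28) + C4*exp(-a*(18*294^(1/3)/(sqrt(110845) + 343)^(1/3) + 28^(1/3)*3^(2/3)*(sqrt(110845) + 343)^(1/3))/42)


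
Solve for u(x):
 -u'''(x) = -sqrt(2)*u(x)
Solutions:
 u(x) = C3*exp(2^(1/6)*x) + (C1*sin(2^(1/6)*sqrt(3)*x/2) + C2*cos(2^(1/6)*sqrt(3)*x/2))*exp(-2^(1/6)*x/2)


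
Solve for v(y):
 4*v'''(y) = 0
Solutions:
 v(y) = C1 + C2*y + C3*y^2


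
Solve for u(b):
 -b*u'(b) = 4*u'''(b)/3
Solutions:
 u(b) = C1 + Integral(C2*airyai(-6^(1/3)*b/2) + C3*airybi(-6^(1/3)*b/2), b)


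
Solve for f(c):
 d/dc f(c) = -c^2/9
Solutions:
 f(c) = C1 - c^3/27


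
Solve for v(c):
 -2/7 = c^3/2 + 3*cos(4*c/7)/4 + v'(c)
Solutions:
 v(c) = C1 - c^4/8 - 2*c/7 - 21*sin(4*c/7)/16


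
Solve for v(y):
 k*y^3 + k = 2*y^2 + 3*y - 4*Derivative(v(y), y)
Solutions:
 v(y) = C1 - k*y^4/16 - k*y/4 + y^3/6 + 3*y^2/8


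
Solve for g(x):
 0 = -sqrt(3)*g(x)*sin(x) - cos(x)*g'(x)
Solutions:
 g(x) = C1*cos(x)^(sqrt(3))


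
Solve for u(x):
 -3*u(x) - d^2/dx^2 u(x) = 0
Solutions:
 u(x) = C1*sin(sqrt(3)*x) + C2*cos(sqrt(3)*x)


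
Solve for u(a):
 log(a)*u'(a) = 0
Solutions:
 u(a) = C1


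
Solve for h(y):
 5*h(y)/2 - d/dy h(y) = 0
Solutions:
 h(y) = C1*exp(5*y/2)


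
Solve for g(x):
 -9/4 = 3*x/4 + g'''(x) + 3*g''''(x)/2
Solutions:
 g(x) = C1 + C2*x + C3*x^2 + C4*exp(-2*x/3) - x^4/32 - 3*x^3/16


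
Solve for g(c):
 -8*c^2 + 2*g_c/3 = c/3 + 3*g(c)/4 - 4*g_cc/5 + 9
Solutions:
 g(c) = C1*exp(c*(-5 + 4*sqrt(10))/12) + C2*exp(-c*(5 + 4*sqrt(10))/12) - 32*c^2/3 - 524*c/27 - 63188/1215


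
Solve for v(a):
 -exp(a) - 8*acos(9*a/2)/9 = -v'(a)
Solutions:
 v(a) = C1 + 8*a*acos(9*a/2)/9 - 8*sqrt(4 - 81*a^2)/81 + exp(a)


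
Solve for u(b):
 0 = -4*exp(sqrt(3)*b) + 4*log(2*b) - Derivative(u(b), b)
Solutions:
 u(b) = C1 + 4*b*log(b) + 4*b*(-1 + log(2)) - 4*sqrt(3)*exp(sqrt(3)*b)/3


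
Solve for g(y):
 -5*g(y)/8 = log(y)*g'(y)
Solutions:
 g(y) = C1*exp(-5*li(y)/8)


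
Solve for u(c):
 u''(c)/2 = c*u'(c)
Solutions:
 u(c) = C1 + C2*erfi(c)


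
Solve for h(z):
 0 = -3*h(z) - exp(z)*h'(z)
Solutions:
 h(z) = C1*exp(3*exp(-z))


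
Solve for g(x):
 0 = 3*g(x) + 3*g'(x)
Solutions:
 g(x) = C1*exp(-x)


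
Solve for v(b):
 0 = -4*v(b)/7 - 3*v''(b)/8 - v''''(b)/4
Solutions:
 v(b) = (C1*sin(2*7^(3/4)*b*cos(atan(sqrt(1351)/21)/2)/7) + C2*cos(2*7^(3/4)*b*cos(atan(sqrt(1351)/21)/2)/7))*exp(-2*7^(3/4)*b*sin(atan(sqrt(1351)/21)/2)/7) + (C3*sin(2*7^(3/4)*b*cos(atan(sqrt(1351)/21)/2)/7) + C4*cos(2*7^(3/4)*b*cos(atan(sqrt(1351)/21)/2)/7))*exp(2*7^(3/4)*b*sin(atan(sqrt(1351)/21)/2)/7)


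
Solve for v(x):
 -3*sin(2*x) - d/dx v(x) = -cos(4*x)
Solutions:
 v(x) = C1 + sin(4*x)/4 + 3*cos(2*x)/2


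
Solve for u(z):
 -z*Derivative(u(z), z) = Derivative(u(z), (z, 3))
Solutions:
 u(z) = C1 + Integral(C2*airyai(-z) + C3*airybi(-z), z)


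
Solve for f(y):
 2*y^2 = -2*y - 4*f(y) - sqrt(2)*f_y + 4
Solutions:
 f(y) = C1*exp(-2*sqrt(2)*y) - y^2/2 - y/2 + sqrt(2)*y/4 + sqrt(2)/8 + 7/8


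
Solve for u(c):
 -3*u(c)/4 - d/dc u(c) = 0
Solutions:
 u(c) = C1*exp(-3*c/4)


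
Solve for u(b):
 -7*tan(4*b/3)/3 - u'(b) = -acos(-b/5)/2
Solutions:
 u(b) = C1 + b*acos(-b/5)/2 + sqrt(25 - b^2)/2 + 7*log(cos(4*b/3))/4


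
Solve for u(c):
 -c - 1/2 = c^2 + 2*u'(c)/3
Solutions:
 u(c) = C1 - c^3/2 - 3*c^2/4 - 3*c/4


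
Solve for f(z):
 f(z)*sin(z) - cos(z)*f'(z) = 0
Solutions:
 f(z) = C1/cos(z)


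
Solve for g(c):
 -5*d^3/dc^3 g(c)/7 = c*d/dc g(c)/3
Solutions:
 g(c) = C1 + Integral(C2*airyai(-15^(2/3)*7^(1/3)*c/15) + C3*airybi(-15^(2/3)*7^(1/3)*c/15), c)


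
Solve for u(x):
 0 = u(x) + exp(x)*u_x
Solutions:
 u(x) = C1*exp(exp(-x))


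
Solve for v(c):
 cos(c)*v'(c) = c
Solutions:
 v(c) = C1 + Integral(c/cos(c), c)


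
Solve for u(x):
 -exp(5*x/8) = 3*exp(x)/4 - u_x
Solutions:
 u(x) = C1 + 8*exp(5*x/8)/5 + 3*exp(x)/4


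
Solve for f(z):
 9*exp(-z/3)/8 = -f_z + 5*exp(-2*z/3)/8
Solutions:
 f(z) = C1 + 27*exp(-z/3)/8 - 15*exp(-2*z/3)/16


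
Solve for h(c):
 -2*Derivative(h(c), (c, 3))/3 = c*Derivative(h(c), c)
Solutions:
 h(c) = C1 + Integral(C2*airyai(-2^(2/3)*3^(1/3)*c/2) + C3*airybi(-2^(2/3)*3^(1/3)*c/2), c)


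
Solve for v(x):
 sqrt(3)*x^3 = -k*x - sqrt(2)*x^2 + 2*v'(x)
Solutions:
 v(x) = C1 + k*x^2/4 + sqrt(3)*x^4/8 + sqrt(2)*x^3/6


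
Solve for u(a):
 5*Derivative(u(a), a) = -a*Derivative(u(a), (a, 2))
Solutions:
 u(a) = C1 + C2/a^4


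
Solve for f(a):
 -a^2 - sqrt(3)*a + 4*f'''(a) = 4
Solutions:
 f(a) = C1 + C2*a + C3*a^2 + a^5/240 + sqrt(3)*a^4/96 + a^3/6


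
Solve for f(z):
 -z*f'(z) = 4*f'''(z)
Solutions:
 f(z) = C1 + Integral(C2*airyai(-2^(1/3)*z/2) + C3*airybi(-2^(1/3)*z/2), z)


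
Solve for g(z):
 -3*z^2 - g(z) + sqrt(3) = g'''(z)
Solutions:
 g(z) = C3*exp(-z) - 3*z^2 + (C1*sin(sqrt(3)*z/2) + C2*cos(sqrt(3)*z/2))*exp(z/2) + sqrt(3)


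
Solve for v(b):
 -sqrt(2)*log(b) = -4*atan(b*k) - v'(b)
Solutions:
 v(b) = C1 + sqrt(2)*b*(log(b) - 1) - 4*Piecewise((b*atan(b*k) - log(b^2*k^2 + 1)/(2*k), Ne(k, 0)), (0, True))


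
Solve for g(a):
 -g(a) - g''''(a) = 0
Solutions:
 g(a) = (C1*sin(sqrt(2)*a/2) + C2*cos(sqrt(2)*a/2))*exp(-sqrt(2)*a/2) + (C3*sin(sqrt(2)*a/2) + C4*cos(sqrt(2)*a/2))*exp(sqrt(2)*a/2)


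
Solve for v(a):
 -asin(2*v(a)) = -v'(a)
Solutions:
 Integral(1/asin(2*_y), (_y, v(a))) = C1 + a


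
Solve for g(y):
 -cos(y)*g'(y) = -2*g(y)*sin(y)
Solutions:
 g(y) = C1/cos(y)^2


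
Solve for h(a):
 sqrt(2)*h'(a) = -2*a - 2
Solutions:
 h(a) = C1 - sqrt(2)*a^2/2 - sqrt(2)*a


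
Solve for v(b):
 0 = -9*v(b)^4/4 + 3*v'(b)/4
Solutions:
 v(b) = (-1/(C1 + 9*b))^(1/3)
 v(b) = (-1/(C1 + 3*b))^(1/3)*(-3^(2/3) - 3*3^(1/6)*I)/6
 v(b) = (-1/(C1 + 3*b))^(1/3)*(-3^(2/3) + 3*3^(1/6)*I)/6


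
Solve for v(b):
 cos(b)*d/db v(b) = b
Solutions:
 v(b) = C1 + Integral(b/cos(b), b)


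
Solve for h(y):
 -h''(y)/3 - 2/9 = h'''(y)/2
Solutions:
 h(y) = C1 + C2*y + C3*exp(-2*y/3) - y^2/3


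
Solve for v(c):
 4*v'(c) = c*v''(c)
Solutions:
 v(c) = C1 + C2*c^5


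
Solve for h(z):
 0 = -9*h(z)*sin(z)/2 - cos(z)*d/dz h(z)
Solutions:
 h(z) = C1*cos(z)^(9/2)


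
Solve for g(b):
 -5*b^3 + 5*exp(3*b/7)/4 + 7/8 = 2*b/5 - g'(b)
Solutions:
 g(b) = C1 + 5*b^4/4 + b^2/5 - 7*b/8 - 35*exp(3*b/7)/12


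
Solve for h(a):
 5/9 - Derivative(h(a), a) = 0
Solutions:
 h(a) = C1 + 5*a/9


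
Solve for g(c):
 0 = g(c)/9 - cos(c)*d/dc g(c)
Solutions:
 g(c) = C1*(sin(c) + 1)^(1/18)/(sin(c) - 1)^(1/18)


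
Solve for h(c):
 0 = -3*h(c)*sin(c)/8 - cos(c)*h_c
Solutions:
 h(c) = C1*cos(c)^(3/8)


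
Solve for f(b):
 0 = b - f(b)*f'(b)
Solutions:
 f(b) = -sqrt(C1 + b^2)
 f(b) = sqrt(C1 + b^2)


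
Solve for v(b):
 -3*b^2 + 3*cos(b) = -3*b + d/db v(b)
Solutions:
 v(b) = C1 - b^3 + 3*b^2/2 + 3*sin(b)


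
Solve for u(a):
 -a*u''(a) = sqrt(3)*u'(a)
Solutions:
 u(a) = C1 + C2*a^(1 - sqrt(3))


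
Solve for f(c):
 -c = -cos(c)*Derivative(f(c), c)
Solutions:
 f(c) = C1 + Integral(c/cos(c), c)


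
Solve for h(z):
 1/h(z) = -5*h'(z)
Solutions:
 h(z) = -sqrt(C1 - 10*z)/5
 h(z) = sqrt(C1 - 10*z)/5


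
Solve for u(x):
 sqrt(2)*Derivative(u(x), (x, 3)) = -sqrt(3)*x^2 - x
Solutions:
 u(x) = C1 + C2*x + C3*x^2 - sqrt(6)*x^5/120 - sqrt(2)*x^4/48


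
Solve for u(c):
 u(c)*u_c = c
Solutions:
 u(c) = -sqrt(C1 + c^2)
 u(c) = sqrt(C1 + c^2)


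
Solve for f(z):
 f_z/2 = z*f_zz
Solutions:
 f(z) = C1 + C2*z^(3/2)


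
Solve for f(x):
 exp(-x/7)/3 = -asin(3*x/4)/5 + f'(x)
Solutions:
 f(x) = C1 + x*asin(3*x/4)/5 + sqrt(16 - 9*x^2)/15 - 7*exp(-x/7)/3


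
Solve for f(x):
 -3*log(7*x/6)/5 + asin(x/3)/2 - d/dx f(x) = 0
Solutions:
 f(x) = C1 - 3*x*log(x)/5 + x*asin(x/3)/2 - 3*x*log(7)/5 + 3*x/5 + 3*x*log(6)/5 + sqrt(9 - x^2)/2


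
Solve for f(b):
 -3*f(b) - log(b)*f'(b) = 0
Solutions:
 f(b) = C1*exp(-3*li(b))


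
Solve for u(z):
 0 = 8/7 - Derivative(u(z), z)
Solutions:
 u(z) = C1 + 8*z/7


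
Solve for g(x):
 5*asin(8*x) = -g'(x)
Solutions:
 g(x) = C1 - 5*x*asin(8*x) - 5*sqrt(1 - 64*x^2)/8


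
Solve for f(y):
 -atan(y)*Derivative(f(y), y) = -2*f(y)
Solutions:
 f(y) = C1*exp(2*Integral(1/atan(y), y))


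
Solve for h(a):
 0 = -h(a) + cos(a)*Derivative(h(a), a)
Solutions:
 h(a) = C1*sqrt(sin(a) + 1)/sqrt(sin(a) - 1)


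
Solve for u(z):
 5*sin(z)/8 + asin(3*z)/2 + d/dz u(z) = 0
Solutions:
 u(z) = C1 - z*asin(3*z)/2 - sqrt(1 - 9*z^2)/6 + 5*cos(z)/8


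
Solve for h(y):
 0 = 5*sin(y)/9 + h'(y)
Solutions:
 h(y) = C1 + 5*cos(y)/9


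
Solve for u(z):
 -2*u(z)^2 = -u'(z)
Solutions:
 u(z) = -1/(C1 + 2*z)


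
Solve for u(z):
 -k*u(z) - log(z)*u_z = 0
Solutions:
 u(z) = C1*exp(-k*li(z))


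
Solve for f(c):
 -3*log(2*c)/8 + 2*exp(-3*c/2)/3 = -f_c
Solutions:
 f(c) = C1 + 3*c*log(c)/8 + 3*c*(-1 + log(2))/8 + 4*exp(-3*c/2)/9


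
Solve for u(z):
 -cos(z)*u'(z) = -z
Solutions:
 u(z) = C1 + Integral(z/cos(z), z)


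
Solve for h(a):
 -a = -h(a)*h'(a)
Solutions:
 h(a) = -sqrt(C1 + a^2)
 h(a) = sqrt(C1 + a^2)


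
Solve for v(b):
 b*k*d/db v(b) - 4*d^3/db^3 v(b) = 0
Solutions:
 v(b) = C1 + Integral(C2*airyai(2^(1/3)*b*k^(1/3)/2) + C3*airybi(2^(1/3)*b*k^(1/3)/2), b)


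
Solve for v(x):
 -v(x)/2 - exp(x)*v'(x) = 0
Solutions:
 v(x) = C1*exp(exp(-x)/2)


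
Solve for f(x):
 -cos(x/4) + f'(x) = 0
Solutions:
 f(x) = C1 + 4*sin(x/4)


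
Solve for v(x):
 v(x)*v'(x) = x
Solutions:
 v(x) = -sqrt(C1 + x^2)
 v(x) = sqrt(C1 + x^2)


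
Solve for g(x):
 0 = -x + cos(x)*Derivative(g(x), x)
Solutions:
 g(x) = C1 + Integral(x/cos(x), x)


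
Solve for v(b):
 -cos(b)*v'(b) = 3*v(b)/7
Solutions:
 v(b) = C1*(sin(b) - 1)^(3/14)/(sin(b) + 1)^(3/14)


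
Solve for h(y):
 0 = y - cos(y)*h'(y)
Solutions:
 h(y) = C1 + Integral(y/cos(y), y)


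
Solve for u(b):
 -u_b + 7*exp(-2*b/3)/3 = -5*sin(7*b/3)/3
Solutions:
 u(b) = C1 - 5*cos(7*b/3)/7 - 7*exp(-2*b/3)/2


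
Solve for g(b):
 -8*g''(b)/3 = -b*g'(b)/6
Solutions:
 g(b) = C1 + C2*erfi(sqrt(2)*b/8)


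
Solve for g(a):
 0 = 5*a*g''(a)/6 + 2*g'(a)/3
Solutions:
 g(a) = C1 + C2*a^(1/5)


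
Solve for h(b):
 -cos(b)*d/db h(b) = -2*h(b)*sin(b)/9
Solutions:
 h(b) = C1/cos(b)^(2/9)


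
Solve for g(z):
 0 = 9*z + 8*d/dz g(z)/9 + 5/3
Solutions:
 g(z) = C1 - 81*z^2/16 - 15*z/8


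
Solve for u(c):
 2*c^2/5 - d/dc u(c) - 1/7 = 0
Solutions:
 u(c) = C1 + 2*c^3/15 - c/7


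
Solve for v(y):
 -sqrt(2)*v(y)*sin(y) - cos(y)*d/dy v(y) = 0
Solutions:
 v(y) = C1*cos(y)^(sqrt(2))


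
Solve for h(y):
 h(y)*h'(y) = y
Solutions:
 h(y) = -sqrt(C1 + y^2)
 h(y) = sqrt(C1 + y^2)


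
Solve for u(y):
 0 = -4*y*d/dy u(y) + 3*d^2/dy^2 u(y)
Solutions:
 u(y) = C1 + C2*erfi(sqrt(6)*y/3)


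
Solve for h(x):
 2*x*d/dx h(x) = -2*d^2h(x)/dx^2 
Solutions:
 h(x) = C1 + C2*erf(sqrt(2)*x/2)


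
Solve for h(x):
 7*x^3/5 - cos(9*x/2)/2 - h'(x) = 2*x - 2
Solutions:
 h(x) = C1 + 7*x^4/20 - x^2 + 2*x - sin(9*x/2)/9


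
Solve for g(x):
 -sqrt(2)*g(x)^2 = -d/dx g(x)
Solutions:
 g(x) = -1/(C1 + sqrt(2)*x)


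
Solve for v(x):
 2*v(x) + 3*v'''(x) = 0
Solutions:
 v(x) = C3*exp(-2^(1/3)*3^(2/3)*x/3) + (C1*sin(2^(1/3)*3^(1/6)*x/2) + C2*cos(2^(1/3)*3^(1/6)*x/2))*exp(2^(1/3)*3^(2/3)*x/6)


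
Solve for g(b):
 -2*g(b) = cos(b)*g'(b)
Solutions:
 g(b) = C1*(sin(b) - 1)/(sin(b) + 1)


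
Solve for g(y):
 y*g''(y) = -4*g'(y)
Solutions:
 g(y) = C1 + C2/y^3


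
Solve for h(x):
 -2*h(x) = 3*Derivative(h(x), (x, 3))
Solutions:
 h(x) = C3*exp(-2^(1/3)*3^(2/3)*x/3) + (C1*sin(2^(1/3)*3^(1/6)*x/2) + C2*cos(2^(1/3)*3^(1/6)*x/2))*exp(2^(1/3)*3^(2/3)*x/6)


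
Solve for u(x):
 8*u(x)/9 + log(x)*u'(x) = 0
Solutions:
 u(x) = C1*exp(-8*li(x)/9)


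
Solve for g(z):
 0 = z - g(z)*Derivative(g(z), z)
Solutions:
 g(z) = -sqrt(C1 + z^2)
 g(z) = sqrt(C1 + z^2)


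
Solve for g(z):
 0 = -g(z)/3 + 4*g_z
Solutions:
 g(z) = C1*exp(z/12)


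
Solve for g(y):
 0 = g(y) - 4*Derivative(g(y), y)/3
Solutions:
 g(y) = C1*exp(3*y/4)


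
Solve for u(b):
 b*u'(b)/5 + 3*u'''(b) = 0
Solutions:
 u(b) = C1 + Integral(C2*airyai(-15^(2/3)*b/15) + C3*airybi(-15^(2/3)*b/15), b)


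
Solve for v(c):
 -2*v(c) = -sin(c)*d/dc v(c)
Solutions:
 v(c) = C1*(cos(c) - 1)/(cos(c) + 1)


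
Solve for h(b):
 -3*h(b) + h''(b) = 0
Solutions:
 h(b) = C1*exp(-sqrt(3)*b) + C2*exp(sqrt(3)*b)


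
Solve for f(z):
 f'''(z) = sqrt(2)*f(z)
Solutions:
 f(z) = C3*exp(2^(1/6)*z) + (C1*sin(2^(1/6)*sqrt(3)*z/2) + C2*cos(2^(1/6)*sqrt(3)*z/2))*exp(-2^(1/6)*z/2)


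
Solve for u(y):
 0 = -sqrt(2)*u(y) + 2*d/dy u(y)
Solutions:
 u(y) = C1*exp(sqrt(2)*y/2)


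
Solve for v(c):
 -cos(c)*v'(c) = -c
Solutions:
 v(c) = C1 + Integral(c/cos(c), c)


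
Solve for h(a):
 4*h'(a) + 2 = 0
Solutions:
 h(a) = C1 - a/2


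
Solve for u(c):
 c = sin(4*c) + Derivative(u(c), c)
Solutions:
 u(c) = C1 + c^2/2 + cos(4*c)/4


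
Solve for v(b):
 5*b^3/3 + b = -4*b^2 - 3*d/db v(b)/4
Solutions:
 v(b) = C1 - 5*b^4/9 - 16*b^3/9 - 2*b^2/3


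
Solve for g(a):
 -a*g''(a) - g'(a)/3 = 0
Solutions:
 g(a) = C1 + C2*a^(2/3)


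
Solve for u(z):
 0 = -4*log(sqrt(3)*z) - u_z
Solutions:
 u(z) = C1 - 4*z*log(z) - z*log(9) + 4*z


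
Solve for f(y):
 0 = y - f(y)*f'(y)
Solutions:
 f(y) = -sqrt(C1 + y^2)
 f(y) = sqrt(C1 + y^2)


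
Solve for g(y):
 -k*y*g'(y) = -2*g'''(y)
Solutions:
 g(y) = C1 + Integral(C2*airyai(2^(2/3)*k^(1/3)*y/2) + C3*airybi(2^(2/3)*k^(1/3)*y/2), y)


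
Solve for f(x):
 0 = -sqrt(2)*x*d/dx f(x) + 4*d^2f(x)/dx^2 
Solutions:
 f(x) = C1 + C2*erfi(2^(3/4)*x/4)


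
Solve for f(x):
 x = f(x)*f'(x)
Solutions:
 f(x) = -sqrt(C1 + x^2)
 f(x) = sqrt(C1 + x^2)


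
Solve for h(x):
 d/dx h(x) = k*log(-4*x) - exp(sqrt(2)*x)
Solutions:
 h(x) = C1 + k*x*log(-x) + k*x*(-1 + 2*log(2)) - sqrt(2)*exp(sqrt(2)*x)/2


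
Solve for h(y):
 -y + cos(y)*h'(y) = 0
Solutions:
 h(y) = C1 + Integral(y/cos(y), y)


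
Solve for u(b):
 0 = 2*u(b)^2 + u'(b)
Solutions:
 u(b) = 1/(C1 + 2*b)


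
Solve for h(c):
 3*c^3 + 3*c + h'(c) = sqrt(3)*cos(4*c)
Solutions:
 h(c) = C1 - 3*c^4/4 - 3*c^2/2 + sqrt(3)*sin(4*c)/4


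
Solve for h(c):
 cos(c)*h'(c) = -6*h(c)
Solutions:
 h(c) = C1*(sin(c)^3 - 3*sin(c)^2 + 3*sin(c) - 1)/(sin(c)^3 + 3*sin(c)^2 + 3*sin(c) + 1)


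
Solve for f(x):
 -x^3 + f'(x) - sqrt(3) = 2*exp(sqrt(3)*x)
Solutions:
 f(x) = C1 + x^4/4 + sqrt(3)*x + 2*sqrt(3)*exp(sqrt(3)*x)/3


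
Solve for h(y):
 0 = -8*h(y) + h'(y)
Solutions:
 h(y) = C1*exp(8*y)


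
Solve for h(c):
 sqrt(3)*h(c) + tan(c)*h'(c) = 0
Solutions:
 h(c) = C1/sin(c)^(sqrt(3))


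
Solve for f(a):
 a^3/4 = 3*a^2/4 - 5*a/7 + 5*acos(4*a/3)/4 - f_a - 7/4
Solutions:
 f(a) = C1 - a^4/16 + a^3/4 - 5*a^2/14 + 5*a*acos(4*a/3)/4 - 7*a/4 - 5*sqrt(9 - 16*a^2)/16


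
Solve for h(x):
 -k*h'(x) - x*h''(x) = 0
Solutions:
 h(x) = C1 + x^(1 - re(k))*(C2*sin(log(x)*Abs(im(k))) + C3*cos(log(x)*im(k)))


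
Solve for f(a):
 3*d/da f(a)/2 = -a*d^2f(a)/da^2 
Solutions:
 f(a) = C1 + C2/sqrt(a)


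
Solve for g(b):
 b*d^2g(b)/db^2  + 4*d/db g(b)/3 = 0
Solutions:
 g(b) = C1 + C2/b^(1/3)


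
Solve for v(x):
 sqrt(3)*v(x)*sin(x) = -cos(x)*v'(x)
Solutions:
 v(x) = C1*cos(x)^(sqrt(3))


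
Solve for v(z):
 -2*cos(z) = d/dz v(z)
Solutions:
 v(z) = C1 - 2*sin(z)


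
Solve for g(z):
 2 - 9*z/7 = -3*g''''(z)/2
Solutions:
 g(z) = C1 + C2*z + C3*z^2 + C4*z^3 + z^5/140 - z^4/18


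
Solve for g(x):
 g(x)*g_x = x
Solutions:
 g(x) = -sqrt(C1 + x^2)
 g(x) = sqrt(C1 + x^2)


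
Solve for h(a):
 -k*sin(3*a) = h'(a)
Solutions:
 h(a) = C1 + k*cos(3*a)/3


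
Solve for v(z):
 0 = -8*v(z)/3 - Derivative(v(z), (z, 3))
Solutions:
 v(z) = C3*exp(-2*3^(2/3)*z/3) + (C1*sin(3^(1/6)*z) + C2*cos(3^(1/6)*z))*exp(3^(2/3)*z/3)


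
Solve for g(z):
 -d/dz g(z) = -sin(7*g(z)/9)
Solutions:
 -z + 9*log(cos(7*g(z)/9) - 1)/14 - 9*log(cos(7*g(z)/9) + 1)/14 = C1


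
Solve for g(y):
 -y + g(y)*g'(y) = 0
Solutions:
 g(y) = -sqrt(C1 + y^2)
 g(y) = sqrt(C1 + y^2)


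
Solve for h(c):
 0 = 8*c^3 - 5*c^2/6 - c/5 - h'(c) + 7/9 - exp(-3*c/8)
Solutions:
 h(c) = C1 + 2*c^4 - 5*c^3/18 - c^2/10 + 7*c/9 + 8*exp(-3*c/8)/3


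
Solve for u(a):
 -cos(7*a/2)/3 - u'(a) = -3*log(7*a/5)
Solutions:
 u(a) = C1 + 3*a*log(a) - 3*a*log(5) - 3*a + 3*a*log(7) - 2*sin(7*a/2)/21


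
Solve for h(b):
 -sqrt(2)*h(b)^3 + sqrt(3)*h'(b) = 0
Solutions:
 h(b) = -sqrt(6)*sqrt(-1/(C1 + sqrt(6)*b))/2
 h(b) = sqrt(6)*sqrt(-1/(C1 + sqrt(6)*b))/2


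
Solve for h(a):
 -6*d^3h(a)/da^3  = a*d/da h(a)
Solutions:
 h(a) = C1 + Integral(C2*airyai(-6^(2/3)*a/6) + C3*airybi(-6^(2/3)*a/6), a)


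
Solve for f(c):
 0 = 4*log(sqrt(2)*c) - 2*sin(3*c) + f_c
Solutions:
 f(c) = C1 - 4*c*log(c) - 2*c*log(2) + 4*c - 2*cos(3*c)/3


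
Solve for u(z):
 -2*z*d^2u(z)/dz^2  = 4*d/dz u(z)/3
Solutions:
 u(z) = C1 + C2*z^(1/3)


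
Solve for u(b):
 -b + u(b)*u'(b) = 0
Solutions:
 u(b) = -sqrt(C1 + b^2)
 u(b) = sqrt(C1 + b^2)


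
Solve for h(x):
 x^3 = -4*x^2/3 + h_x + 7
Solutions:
 h(x) = C1 + x^4/4 + 4*x^3/9 - 7*x


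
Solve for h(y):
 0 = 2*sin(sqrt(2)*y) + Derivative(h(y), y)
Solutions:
 h(y) = C1 + sqrt(2)*cos(sqrt(2)*y)


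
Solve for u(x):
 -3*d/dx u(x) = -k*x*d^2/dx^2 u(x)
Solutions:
 u(x) = C1 + x^(((re(k) + 3)*re(k) + im(k)^2)/(re(k)^2 + im(k)^2))*(C2*sin(3*log(x)*Abs(im(k))/(re(k)^2 + im(k)^2)) + C3*cos(3*log(x)*im(k)/(re(k)^2 + im(k)^2)))


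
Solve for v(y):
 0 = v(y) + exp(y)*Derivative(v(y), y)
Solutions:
 v(y) = C1*exp(exp(-y))


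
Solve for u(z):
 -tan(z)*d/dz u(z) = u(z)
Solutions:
 u(z) = C1/sin(z)


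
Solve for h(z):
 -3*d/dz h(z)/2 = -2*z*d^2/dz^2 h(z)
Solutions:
 h(z) = C1 + C2*z^(7/4)


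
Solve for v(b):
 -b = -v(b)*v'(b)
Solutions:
 v(b) = -sqrt(C1 + b^2)
 v(b) = sqrt(C1 + b^2)


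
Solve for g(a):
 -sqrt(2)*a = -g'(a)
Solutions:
 g(a) = C1 + sqrt(2)*a^2/2


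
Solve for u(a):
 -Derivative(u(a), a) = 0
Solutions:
 u(a) = C1


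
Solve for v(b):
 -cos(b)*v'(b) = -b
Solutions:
 v(b) = C1 + Integral(b/cos(b), b)


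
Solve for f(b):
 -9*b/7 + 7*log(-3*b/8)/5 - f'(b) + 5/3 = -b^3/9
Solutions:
 f(b) = C1 + b^4/36 - 9*b^2/14 + 7*b*log(-b)/5 + b*(-63*log(2) + 4 + 21*log(3))/15


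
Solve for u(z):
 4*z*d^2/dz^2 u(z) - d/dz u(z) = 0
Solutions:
 u(z) = C1 + C2*z^(5/4)


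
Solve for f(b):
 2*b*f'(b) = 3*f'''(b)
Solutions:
 f(b) = C1 + Integral(C2*airyai(2^(1/3)*3^(2/3)*b/3) + C3*airybi(2^(1/3)*3^(2/3)*b/3), b)


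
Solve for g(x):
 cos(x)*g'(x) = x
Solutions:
 g(x) = C1 + Integral(x/cos(x), x)


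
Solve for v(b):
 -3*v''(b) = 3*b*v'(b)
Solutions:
 v(b) = C1 + C2*erf(sqrt(2)*b/2)


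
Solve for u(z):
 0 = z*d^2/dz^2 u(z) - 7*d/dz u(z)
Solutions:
 u(z) = C1 + C2*z^8


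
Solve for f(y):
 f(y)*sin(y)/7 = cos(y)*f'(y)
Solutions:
 f(y) = C1/cos(y)^(1/7)


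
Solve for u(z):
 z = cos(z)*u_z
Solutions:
 u(z) = C1 + Integral(z/cos(z), z)


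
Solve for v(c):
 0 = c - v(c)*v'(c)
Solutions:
 v(c) = -sqrt(C1 + c^2)
 v(c) = sqrt(C1 + c^2)


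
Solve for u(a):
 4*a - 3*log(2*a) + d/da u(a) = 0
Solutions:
 u(a) = C1 - 2*a^2 + 3*a*log(a) - 3*a + a*log(8)


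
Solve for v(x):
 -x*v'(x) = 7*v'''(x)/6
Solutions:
 v(x) = C1 + Integral(C2*airyai(-6^(1/3)*7^(2/3)*x/7) + C3*airybi(-6^(1/3)*7^(2/3)*x/7), x)


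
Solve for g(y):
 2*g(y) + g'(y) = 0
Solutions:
 g(y) = C1*exp(-2*y)


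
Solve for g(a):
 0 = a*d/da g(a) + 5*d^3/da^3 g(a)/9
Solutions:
 g(a) = C1 + Integral(C2*airyai(-15^(2/3)*a/5) + C3*airybi(-15^(2/3)*a/5), a)


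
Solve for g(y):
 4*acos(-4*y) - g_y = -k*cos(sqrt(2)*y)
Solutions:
 g(y) = C1 + sqrt(2)*k*sin(sqrt(2)*y)/2 + 4*y*acos(-4*y) + sqrt(1 - 16*y^2)


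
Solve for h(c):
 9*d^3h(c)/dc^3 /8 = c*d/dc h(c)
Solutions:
 h(c) = C1 + Integral(C2*airyai(2*3^(1/3)*c/3) + C3*airybi(2*3^(1/3)*c/3), c)


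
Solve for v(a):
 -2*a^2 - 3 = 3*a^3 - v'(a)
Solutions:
 v(a) = C1 + 3*a^4/4 + 2*a^3/3 + 3*a


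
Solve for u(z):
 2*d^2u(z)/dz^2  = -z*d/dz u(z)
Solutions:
 u(z) = C1 + C2*erf(z/2)


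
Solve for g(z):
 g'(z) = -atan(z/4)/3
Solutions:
 g(z) = C1 - z*atan(z/4)/3 + 2*log(z^2 + 16)/3


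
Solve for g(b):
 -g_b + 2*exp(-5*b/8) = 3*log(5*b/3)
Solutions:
 g(b) = C1 - 3*b*log(b) + 3*b*(-log(5) + 1 + log(3)) - 16*exp(-5*b/8)/5


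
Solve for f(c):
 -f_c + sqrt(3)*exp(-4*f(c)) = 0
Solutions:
 f(c) = log(-I*(C1 + 4*sqrt(3)*c)^(1/4))
 f(c) = log(I*(C1 + 4*sqrt(3)*c)^(1/4))
 f(c) = log(-(C1 + 4*sqrt(3)*c)^(1/4))
 f(c) = log(C1 + 4*sqrt(3)*c)/4


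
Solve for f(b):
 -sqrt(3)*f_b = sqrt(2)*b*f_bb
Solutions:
 f(b) = C1 + C2*b^(1 - sqrt(6)/2)


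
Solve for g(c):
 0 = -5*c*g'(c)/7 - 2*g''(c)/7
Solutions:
 g(c) = C1 + C2*erf(sqrt(5)*c/2)


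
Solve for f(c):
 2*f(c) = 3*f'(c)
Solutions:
 f(c) = C1*exp(2*c/3)


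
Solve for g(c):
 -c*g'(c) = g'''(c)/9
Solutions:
 g(c) = C1 + Integral(C2*airyai(-3^(2/3)*c) + C3*airybi(-3^(2/3)*c), c)


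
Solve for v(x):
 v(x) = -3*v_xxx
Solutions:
 v(x) = C3*exp(-3^(2/3)*x/3) + (C1*sin(3^(1/6)*x/2) + C2*cos(3^(1/6)*x/2))*exp(3^(2/3)*x/6)


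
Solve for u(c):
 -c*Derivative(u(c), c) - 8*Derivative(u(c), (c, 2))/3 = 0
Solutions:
 u(c) = C1 + C2*erf(sqrt(3)*c/4)


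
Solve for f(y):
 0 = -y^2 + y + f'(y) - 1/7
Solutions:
 f(y) = C1 + y^3/3 - y^2/2 + y/7


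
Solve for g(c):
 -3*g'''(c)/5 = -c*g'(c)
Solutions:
 g(c) = C1 + Integral(C2*airyai(3^(2/3)*5^(1/3)*c/3) + C3*airybi(3^(2/3)*5^(1/3)*c/3), c)


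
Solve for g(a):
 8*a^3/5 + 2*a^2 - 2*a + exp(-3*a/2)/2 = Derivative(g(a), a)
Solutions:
 g(a) = C1 + 2*a^4/5 + 2*a^3/3 - a^2 - exp(-3*a/2)/3


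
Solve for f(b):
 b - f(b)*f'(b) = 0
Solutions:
 f(b) = -sqrt(C1 + b^2)
 f(b) = sqrt(C1 + b^2)


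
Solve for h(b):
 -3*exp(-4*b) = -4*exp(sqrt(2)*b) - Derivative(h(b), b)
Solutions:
 h(b) = C1 - 2*sqrt(2)*exp(sqrt(2)*b) - 3*exp(-4*b)/4


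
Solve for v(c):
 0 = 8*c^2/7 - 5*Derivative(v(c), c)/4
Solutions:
 v(c) = C1 + 32*c^3/105


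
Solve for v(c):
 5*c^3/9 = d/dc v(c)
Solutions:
 v(c) = C1 + 5*c^4/36


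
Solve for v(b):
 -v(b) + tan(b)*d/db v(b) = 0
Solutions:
 v(b) = C1*sin(b)


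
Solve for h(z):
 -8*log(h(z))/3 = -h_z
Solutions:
 li(h(z)) = C1 + 8*z/3


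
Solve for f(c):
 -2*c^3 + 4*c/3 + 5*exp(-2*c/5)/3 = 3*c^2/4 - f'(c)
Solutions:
 f(c) = C1 + c^4/2 + c^3/4 - 2*c^2/3 + 25*exp(-2*c/5)/6


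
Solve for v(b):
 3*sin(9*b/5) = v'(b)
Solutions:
 v(b) = C1 - 5*cos(9*b/5)/3


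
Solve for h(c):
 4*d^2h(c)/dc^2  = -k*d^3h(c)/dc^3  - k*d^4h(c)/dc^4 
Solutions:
 h(c) = C1 + C2*c + C3*exp(c*(-1 + sqrt(k*(k - 16))/k)/2) + C4*exp(-c*(1 + sqrt(k*(k - 16))/k)/2)


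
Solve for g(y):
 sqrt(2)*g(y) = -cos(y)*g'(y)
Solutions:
 g(y) = C1*(sin(y) - 1)^(sqrt(2)/2)/(sin(y) + 1)^(sqrt(2)/2)


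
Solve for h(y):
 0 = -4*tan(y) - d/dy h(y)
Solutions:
 h(y) = C1 + 4*log(cos(y))


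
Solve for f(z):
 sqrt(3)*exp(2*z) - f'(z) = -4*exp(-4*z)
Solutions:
 f(z) = C1 + sqrt(3)*exp(2*z)/2 - exp(-4*z)


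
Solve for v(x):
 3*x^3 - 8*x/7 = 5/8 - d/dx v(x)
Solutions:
 v(x) = C1 - 3*x^4/4 + 4*x^2/7 + 5*x/8


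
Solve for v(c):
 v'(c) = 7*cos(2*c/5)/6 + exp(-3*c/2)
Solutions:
 v(c) = C1 + 35*sin(2*c/5)/12 - 2*exp(-3*c/2)/3


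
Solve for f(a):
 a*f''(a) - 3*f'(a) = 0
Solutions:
 f(a) = C1 + C2*a^4


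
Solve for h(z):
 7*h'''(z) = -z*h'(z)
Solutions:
 h(z) = C1 + Integral(C2*airyai(-7^(2/3)*z/7) + C3*airybi(-7^(2/3)*z/7), z)


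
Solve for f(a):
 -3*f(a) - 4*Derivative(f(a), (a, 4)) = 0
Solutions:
 f(a) = (C1*sin(3^(1/4)*a/2) + C2*cos(3^(1/4)*a/2))*exp(-3^(1/4)*a/2) + (C3*sin(3^(1/4)*a/2) + C4*cos(3^(1/4)*a/2))*exp(3^(1/4)*a/2)
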